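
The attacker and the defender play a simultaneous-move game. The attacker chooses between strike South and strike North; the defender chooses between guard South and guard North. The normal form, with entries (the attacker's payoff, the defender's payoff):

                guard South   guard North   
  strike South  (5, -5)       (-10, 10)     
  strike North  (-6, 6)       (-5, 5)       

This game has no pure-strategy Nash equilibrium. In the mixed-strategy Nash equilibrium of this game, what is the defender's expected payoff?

In a mixed equilibrium the defender is indifferent between guard South and guard North; this condition fixes p.
  the defender's expected payoff from guard South: p·(-5) + (1−p)·6 = -11p + 6
  the defender's expected payoff from guard North: p·10 + (1−p)·5 = 5p + 5
  -11p + 6 = 5p + 5  ⇒  -16p = -1  ⇒  p = 1/16.
At equilibrium the defender is indifferent across columns, so the defender's payoff equals the payoff from guard South: (1/16)·(-5) + (15/16)·6 = 85/16.

85/16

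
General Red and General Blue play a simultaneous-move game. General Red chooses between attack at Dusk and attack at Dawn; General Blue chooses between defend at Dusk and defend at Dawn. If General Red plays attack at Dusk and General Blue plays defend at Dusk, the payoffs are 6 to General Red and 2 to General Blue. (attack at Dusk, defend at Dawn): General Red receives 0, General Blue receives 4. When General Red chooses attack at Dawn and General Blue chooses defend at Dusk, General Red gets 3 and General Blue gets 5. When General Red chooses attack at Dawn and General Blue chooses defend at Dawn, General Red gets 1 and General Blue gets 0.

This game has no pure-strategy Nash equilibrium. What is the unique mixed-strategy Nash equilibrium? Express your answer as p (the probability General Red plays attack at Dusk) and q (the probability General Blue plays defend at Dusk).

In a mixed equilibrium General Blue is indifferent between defend at Dusk and defend at Dawn; this condition fixes p.
  General Blue's payoff from defend at Dusk: p·2 + (1−p)·5 = -3p + 5
  General Blue's payoff from defend at Dawn: p·4 + (1−p)·0 = 4p
  -3p + 5 = 4p  ⇒  -7p = -5  ⇒  p = 5/7.
For General Red to be willing to mix, General Red must be indifferent between attack at Dusk and attack at Dawn, which pins down General Blue's mix.
  General Red's payoff from attack at Dusk: q·6 + (1−q)·0 = 6q
  General Red's payoff from attack at Dawn: q·3 + (1−q)·1 = 2q + 1
  6q = 2q + 1  ⇒  4q = 1  ⇒  q = 1/4.

p = 5/7, q = 1/4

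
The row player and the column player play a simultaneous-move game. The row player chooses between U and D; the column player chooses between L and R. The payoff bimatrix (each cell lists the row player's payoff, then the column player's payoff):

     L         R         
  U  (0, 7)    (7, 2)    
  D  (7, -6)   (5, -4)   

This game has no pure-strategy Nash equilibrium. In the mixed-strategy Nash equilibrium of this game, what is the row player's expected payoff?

In a mixed equilibrium the row player is indifferent between U and D; this condition fixes q.
  the row player's payoff to U: q·0 + (1−q)·7 = -7q + 7
  the row player's payoff to D: q·7 + (1−q)·5 = 2q + 5
  -7q + 7 = 2q + 5  ⇒  -9q = -2  ⇒  q = 2/9.
At equilibrium the row player is indifferent across rows, so the row player's payoff equals the payoff from U: (2/9)·0 + (7/9)·7 = 49/9.

49/9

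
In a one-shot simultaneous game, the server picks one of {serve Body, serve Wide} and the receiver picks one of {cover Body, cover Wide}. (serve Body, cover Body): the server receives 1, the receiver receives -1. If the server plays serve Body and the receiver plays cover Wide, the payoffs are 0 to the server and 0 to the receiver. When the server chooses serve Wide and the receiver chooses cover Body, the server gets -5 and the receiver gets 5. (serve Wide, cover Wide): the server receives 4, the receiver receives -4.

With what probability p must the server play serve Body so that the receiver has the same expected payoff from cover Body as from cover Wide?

p = 9/10

In a mixed equilibrium the receiver is indifferent between cover Body and cover Wide; this condition fixes p.
  the receiver's expected payoff from cover Body: p·(-1) + (1−p)·5 = -6p + 5
  the receiver's expected payoff from cover Wide: p·0 + (1−p)·(-4) = 4p - 4
  -6p + 5 = 4p - 4  ⇒  -10p = -9  ⇒  p = 9/10.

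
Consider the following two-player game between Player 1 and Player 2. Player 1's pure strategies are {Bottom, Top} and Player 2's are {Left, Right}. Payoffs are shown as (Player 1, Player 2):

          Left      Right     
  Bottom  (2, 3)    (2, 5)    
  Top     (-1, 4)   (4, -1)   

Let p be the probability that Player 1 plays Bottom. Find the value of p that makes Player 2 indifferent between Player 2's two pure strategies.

In a mixed equilibrium Player 2 is indifferent between Left and Right; this condition fixes p.
  Player 2's payoff from Left: p·3 + (1−p)·4 = -p + 4
  Player 2's payoff from Right: p·5 + (1−p)·(-1) = 6p - 1
  -p + 4 = 6p - 1  ⇒  -7p = -5  ⇒  p = 5/7.

p = 5/7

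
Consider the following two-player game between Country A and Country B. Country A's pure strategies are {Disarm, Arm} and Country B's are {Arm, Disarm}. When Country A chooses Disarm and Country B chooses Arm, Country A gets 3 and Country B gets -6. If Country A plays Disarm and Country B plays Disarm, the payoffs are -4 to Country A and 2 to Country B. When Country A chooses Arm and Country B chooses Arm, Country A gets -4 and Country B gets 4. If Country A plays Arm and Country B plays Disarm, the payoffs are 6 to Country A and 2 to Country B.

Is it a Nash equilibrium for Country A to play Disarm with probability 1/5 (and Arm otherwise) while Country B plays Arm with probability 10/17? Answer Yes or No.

Yes

Check Country B's indifference given Country A's mix p = 1/5:
  payoff from Arm = 2; payoff from Disarm = 2 — equal.
Check Country A's indifference given Country B's mix q = 10/17:
  payoff from Disarm = 2/17; payoff from Arm = 2/17 — equal.
Both players are indifferent, so neither can profitably deviate.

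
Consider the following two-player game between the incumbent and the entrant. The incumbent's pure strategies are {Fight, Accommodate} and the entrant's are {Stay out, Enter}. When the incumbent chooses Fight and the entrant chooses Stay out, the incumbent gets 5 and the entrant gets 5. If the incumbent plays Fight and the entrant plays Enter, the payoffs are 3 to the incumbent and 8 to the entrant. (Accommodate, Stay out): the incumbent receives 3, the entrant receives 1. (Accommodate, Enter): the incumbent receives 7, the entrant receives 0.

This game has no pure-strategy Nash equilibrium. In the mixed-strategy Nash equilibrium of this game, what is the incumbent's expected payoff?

13/3

In a mixed equilibrium the incumbent is indifferent between Fight and Accommodate; this condition fixes q.
  the incumbent's payoff to Fight: q·5 + (1−q)·3 = 2q + 3
  the incumbent's payoff to Accommodate: q·3 + (1−q)·7 = -4q + 7
  2q + 3 = -4q + 7  ⇒  6q = 4  ⇒  q = 2/3.
At equilibrium the incumbent is indifferent across rows, so the incumbent's payoff equals the payoff from Fight: (2/3)·5 + (1/3)·3 = 13/3.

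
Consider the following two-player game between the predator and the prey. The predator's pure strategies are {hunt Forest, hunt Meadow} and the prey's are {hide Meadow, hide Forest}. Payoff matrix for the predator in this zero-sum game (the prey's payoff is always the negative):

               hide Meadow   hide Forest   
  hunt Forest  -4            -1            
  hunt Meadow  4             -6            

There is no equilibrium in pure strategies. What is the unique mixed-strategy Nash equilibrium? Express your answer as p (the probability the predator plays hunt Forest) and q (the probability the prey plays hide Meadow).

p = 10/13, q = 5/13

Set the prey's expected payoff from hide Meadow equal to that from hide Forest:
  the prey's payoff from hide Meadow: p·4 + (1−p)·(-4) = 8p - 4
  the prey's payoff from hide Forest: p·1 + (1−p)·6 = -5p + 6
  8p - 4 = -5p + 6  ⇒  13p = 10  ⇒  p = 10/13.
The prey's mix must leave the predator indifferent between hunt Forest and hunt Meadow.
  the predator's expected payoff from hunt Forest: q·(-4) + (1−q)·(-1) = -3q - 1
  the predator's expected payoff from hunt Meadow: q·4 + (1−q)·(-6) = 10q - 6
  -3q - 1 = 10q - 6  ⇒  -13q = -5  ⇒  q = 5/13.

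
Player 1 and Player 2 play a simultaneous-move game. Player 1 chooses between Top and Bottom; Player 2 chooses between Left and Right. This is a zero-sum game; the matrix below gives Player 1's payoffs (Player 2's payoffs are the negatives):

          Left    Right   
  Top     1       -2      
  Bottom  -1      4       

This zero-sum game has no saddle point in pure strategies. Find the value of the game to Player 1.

v = 1/4

Set Player 1's expected payoff from Top equal to that from Bottom:
  Player 1's payoff from Top: q·1 + (1−q)·(-2) = 3q - 2
  Player 1's payoff from Bottom: q·(-1) + (1−q)·4 = -5q + 4
  3q - 2 = -5q + 4  ⇒  8q = 6  ⇒  q = 3/4.
The value is Player 1's expected payoff against this mix (using Top): (3/4)·1 + (1/4)·(-2) = 1/4.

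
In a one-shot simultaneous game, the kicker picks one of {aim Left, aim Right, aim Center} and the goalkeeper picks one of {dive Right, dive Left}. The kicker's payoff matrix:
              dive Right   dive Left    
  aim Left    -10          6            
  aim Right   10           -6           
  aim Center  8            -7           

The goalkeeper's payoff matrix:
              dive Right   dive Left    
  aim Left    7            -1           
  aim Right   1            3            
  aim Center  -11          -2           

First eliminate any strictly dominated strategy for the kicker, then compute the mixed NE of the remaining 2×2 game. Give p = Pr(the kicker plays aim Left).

p = 1/5

The kicker's strategy aim Center is strictly dominated by aim Right: 10 > 8 and -6 > -7. Eliminate aim Center.
Set the goalkeeper's expected payoff from dive Right equal to that from dive Left:
  the goalkeeper's expected payoff from dive Right: p·7 + (1−p)·1 = 6p + 1
  the goalkeeper's expected payoff from dive Left: p·(-1) + (1−p)·3 = -4p + 3
  6p + 1 = -4p + 3  ⇒  10p = 2  ⇒  p = 1/5.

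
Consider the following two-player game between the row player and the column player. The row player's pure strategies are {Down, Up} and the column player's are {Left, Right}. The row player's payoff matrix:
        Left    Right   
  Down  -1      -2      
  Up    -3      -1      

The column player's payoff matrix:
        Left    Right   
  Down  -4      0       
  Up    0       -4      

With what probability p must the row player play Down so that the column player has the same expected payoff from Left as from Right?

The column player's indifference between Left and Right determines the row player's mixing probability p:
  the column player's expected payoff from Left: p·(-4) + (1−p)·0 = -4p
  the column player's expected payoff from Right: p·0 + (1−p)·(-4) = 4p - 4
  -4p = 4p - 4  ⇒  -8p = -4  ⇒  p = 1/2.

p = 1/2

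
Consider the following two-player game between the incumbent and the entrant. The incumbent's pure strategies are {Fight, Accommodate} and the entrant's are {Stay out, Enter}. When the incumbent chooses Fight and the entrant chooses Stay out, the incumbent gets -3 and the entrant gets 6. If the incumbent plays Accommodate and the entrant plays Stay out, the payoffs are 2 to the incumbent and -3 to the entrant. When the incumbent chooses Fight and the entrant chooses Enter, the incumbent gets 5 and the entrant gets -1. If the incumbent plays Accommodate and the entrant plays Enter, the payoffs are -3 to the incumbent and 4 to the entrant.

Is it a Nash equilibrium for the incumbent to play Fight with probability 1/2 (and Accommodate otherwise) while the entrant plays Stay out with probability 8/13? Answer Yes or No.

Yes

Check the entrant's indifference given the incumbent's mix p = 1/2:
  payoff from Stay out = 3/2; payoff from Enter = 3/2 — equal.
Check the incumbent's indifference given the entrant's mix q = 8/13:
  payoff from Fight = 1/13; payoff from Accommodate = 1/13 — equal.
Both players are indifferent, so neither can profitably deviate.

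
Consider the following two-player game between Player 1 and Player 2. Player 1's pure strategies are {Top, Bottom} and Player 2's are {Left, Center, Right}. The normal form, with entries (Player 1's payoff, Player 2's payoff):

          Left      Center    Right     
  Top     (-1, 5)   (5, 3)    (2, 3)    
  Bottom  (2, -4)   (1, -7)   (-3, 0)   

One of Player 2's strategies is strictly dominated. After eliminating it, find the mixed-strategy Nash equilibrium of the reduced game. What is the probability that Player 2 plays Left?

q = 5/8

Player 2's strategy Center is strictly dominated by Left: 5 > 3 and -4 > -7. Eliminate Center.
Player 1's indifference between Top and Bottom determines Player 2's mixing probability q:
  Player 1's payoff to Top: q·(-1) + (1−q)·2 = -3q + 2
  Player 1's payoff to Bottom: q·2 + (1−q)·(-3) = 5q - 3
  -3q + 2 = 5q - 3  ⇒  -8q = -5  ⇒  q = 5/8.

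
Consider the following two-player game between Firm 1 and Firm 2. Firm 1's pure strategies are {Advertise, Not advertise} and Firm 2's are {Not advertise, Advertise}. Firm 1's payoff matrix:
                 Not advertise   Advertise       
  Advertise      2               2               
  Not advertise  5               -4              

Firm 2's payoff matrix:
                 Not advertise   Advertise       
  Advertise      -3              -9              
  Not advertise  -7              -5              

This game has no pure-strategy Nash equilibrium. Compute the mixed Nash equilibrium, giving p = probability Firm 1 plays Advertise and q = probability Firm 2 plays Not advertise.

p = 1/4, q = 2/3

In a mixed equilibrium Firm 2 is indifferent between Not advertise and Advertise; this condition fixes p.
  Firm 2's payoff from Not advertise: p·(-3) + (1−p)·(-7) = 4p - 7
  Firm 2's payoff from Advertise: p·(-9) + (1−p)·(-5) = -4p - 5
  4p - 7 = -4p - 5  ⇒  8p = 2  ⇒  p = 1/4.
For Firm 1 to be willing to mix, Firm 1 must be indifferent between Advertise and Not advertise, which pins down Firm 2's mix.
  Firm 1's expected payoff from Advertise: q·2 + (1−q)·2 = 2
  Firm 1's expected payoff from Not advertise: q·5 + (1−q)·(-4) = 9q - 4
  2 = 9q - 4  ⇒  -9q = -6  ⇒  q = 2/3.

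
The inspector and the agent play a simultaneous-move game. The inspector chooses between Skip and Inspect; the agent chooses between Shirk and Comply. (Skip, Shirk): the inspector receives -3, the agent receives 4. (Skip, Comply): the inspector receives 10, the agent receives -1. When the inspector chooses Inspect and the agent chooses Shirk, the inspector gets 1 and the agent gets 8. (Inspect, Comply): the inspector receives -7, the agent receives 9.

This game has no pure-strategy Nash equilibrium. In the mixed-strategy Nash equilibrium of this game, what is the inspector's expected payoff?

-11/21

Set the inspector's expected payoff from Skip equal to that from Inspect:
  the inspector's payoff to Skip: q·(-3) + (1−q)·10 = -13q + 10
  the inspector's payoff to Inspect: q·1 + (1−q)·(-7) = 8q - 7
  -13q + 10 = 8q - 7  ⇒  -21q = -17  ⇒  q = 17/21.
At equilibrium the inspector is indifferent across rows, so the inspector's payoff equals the payoff from Skip: (17/21)·(-3) + (4/21)·10 = -11/21.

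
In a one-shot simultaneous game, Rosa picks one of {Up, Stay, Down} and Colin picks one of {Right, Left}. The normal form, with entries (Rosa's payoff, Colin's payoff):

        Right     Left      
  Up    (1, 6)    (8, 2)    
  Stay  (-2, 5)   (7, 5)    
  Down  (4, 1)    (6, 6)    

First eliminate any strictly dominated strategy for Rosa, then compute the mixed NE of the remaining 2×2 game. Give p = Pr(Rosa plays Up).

p = 5/9

Rosa's strategy Stay is strictly dominated by Up: 1 > -2 and 8 > 7. Eliminate Stay.
Rosa's mix must leave Colin indifferent between Right and Left.
  Colin's payoff from Right: p·6 + (1−p)·1 = 5p + 1
  Colin's payoff from Left: p·2 + (1−p)·6 = -4p + 6
  5p + 1 = -4p + 6  ⇒  9p = 5  ⇒  p = 5/9.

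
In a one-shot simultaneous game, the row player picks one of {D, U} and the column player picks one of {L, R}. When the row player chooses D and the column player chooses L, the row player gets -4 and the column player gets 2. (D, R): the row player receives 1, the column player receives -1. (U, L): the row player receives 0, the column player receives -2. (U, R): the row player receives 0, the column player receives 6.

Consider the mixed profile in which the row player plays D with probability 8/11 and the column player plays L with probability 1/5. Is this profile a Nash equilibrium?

Check the column player's indifference given the row player's mix p = 8/11:
  payoff from L = 10/11; payoff from R = 10/11 — equal.
Check the row player's indifference given the column player's mix q = 1/5:
  payoff from D = 0; payoff from U = 0 — equal.
Both players are indifferent, so neither can profitably deviate.

Yes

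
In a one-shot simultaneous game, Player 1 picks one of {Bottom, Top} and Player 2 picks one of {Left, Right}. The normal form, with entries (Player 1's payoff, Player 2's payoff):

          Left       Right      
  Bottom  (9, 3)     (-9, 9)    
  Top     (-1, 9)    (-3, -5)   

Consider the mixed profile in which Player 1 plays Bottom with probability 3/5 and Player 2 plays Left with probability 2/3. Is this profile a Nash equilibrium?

No

Given Player 1's mix p = 3/5, Player 2's payoff from Left is 27/5 but from Right is 17/5. Player 2 strictly prefers Left, so Player 2 would not mix.
So the proposed profile is not a Nash equilibrium.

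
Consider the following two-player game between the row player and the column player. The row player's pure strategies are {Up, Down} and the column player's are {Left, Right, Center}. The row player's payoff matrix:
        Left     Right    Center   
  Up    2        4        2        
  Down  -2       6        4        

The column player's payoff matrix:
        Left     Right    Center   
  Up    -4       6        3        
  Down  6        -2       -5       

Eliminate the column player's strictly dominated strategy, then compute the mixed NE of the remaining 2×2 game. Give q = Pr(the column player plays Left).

q = 1/3

The column player's strategy Center is strictly dominated by Right: 6 > 3 and -2 > -5. Eliminate Center.
The row player's indifference between Up and Down determines the column player's mixing probability q:
  the row player's expected payoff from Up: q·2 + (1−q)·4 = -2q + 4
  the row player's expected payoff from Down: q·(-2) + (1−q)·6 = -8q + 6
  -2q + 4 = -8q + 6  ⇒  6q = 2  ⇒  q = 1/3.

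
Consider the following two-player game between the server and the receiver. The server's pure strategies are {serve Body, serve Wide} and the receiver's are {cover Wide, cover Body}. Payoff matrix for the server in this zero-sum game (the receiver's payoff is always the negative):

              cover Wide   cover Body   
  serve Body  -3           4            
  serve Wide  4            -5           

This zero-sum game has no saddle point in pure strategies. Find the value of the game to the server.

The server's indifference between serve Body and serve Wide determines the receiver's mixing probability q:
  the server's payoff from serve Body: q·(-3) + (1−q)·4 = -7q + 4
  the server's payoff from serve Wide: q·4 + (1−q)·(-5) = 9q - 5
  -7q + 4 = 9q - 5  ⇒  -16q = -9  ⇒  q = 9/16.
The value is the server's expected payoff against this mix (using serve Body): (9/16)·(-3) + (7/16)·4 = 1/16.

v = 1/16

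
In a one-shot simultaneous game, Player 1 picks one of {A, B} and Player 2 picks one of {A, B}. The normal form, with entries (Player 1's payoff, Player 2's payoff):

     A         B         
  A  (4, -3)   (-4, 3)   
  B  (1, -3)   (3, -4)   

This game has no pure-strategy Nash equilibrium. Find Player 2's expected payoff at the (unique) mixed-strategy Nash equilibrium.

Player 1's mix must leave Player 2 indifferent between A and B.
  Player 2's expected payoff from A: p·(-3) + (1−p)·(-3) = -3
  Player 2's expected payoff from B: p·3 + (1−p)·(-4) = 7p - 4
  -3 = 7p - 4  ⇒  -7p = -1  ⇒  p = 1/7.
At equilibrium Player 2 is indifferent across columns, so Player 2's payoff equals the payoff from A: (1/7)·(-3) + (6/7)·(-3) = -3.

-3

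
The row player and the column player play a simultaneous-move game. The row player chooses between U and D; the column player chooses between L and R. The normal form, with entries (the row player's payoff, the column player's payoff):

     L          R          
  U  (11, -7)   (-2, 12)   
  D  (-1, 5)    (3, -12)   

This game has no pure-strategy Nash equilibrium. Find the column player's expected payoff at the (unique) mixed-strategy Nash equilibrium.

For the column player to be willing to mix, the column player must be indifferent between L and R, which pins down the row player's mix.
  the column player's payoff from L: p·(-7) + (1−p)·5 = -12p + 5
  the column player's payoff from R: p·12 + (1−p)·(-12) = 24p - 12
  -12p + 5 = 24p - 12  ⇒  -36p = -17  ⇒  p = 17/36.
At equilibrium the column player is indifferent across columns, so the column player's payoff equals the payoff from L: (17/36)·(-7) + (19/36)·5 = -2/3.

-2/3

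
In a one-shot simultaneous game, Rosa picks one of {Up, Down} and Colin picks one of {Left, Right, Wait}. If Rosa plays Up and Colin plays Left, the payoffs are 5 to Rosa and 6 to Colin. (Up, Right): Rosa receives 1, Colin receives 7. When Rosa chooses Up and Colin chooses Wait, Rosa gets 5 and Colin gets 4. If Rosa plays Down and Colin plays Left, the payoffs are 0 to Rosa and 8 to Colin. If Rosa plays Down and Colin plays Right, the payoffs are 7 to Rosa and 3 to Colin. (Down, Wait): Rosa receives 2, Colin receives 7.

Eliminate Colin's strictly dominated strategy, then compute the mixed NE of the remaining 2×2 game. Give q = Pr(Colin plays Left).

q = 6/11

Colin's strategy Wait is strictly dominated by Left: 6 > 4 and 8 > 7. Eliminate Wait.
Set Rosa's expected payoff from Up equal to that from Down:
  Rosa's payoff from Up: q·5 + (1−q)·1 = 4q + 1
  Rosa's payoff from Down: q·0 + (1−q)·7 = -7q + 7
  4q + 1 = -7q + 7  ⇒  11q = 6  ⇒  q = 6/11.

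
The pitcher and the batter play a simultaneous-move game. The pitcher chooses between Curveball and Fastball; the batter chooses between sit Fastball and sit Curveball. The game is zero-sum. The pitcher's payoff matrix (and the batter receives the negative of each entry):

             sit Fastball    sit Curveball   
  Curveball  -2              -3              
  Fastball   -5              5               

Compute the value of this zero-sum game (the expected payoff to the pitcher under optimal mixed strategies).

For the pitcher to be willing to mix, the pitcher must be indifferent between Curveball and Fastball, which pins down the batter's mix.
  the pitcher's payoff from Curveball: q·(-2) + (1−q)·(-3) = q - 3
  the pitcher's payoff from Fastball: q·(-5) + (1−q)·5 = -10q + 5
  q - 3 = -10q + 5  ⇒  11q = 8  ⇒  q = 8/11.
The value is the pitcher's expected payoff against this mix (using Curveball): (8/11)·(-2) + (3/11)·(-3) = -25/11.

v = -25/11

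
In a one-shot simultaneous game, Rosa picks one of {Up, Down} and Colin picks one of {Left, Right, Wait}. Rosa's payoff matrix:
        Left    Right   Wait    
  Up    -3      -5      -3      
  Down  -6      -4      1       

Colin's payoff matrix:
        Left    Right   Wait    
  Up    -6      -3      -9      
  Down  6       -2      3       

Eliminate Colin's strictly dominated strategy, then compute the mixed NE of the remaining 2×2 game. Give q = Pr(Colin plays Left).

q = 1/4

Colin's strategy Wait is strictly dominated by Left: -6 > -9 and 6 > 3. Eliminate Wait.
For Rosa to be willing to mix, Rosa must be indifferent between Up and Down, which pins down Colin's mix.
  Rosa's payoff from Up: q·(-3) + (1−q)·(-5) = 2q - 5
  Rosa's payoff from Down: q·(-6) + (1−q)·(-4) = -2q - 4
  2q - 5 = -2q - 4  ⇒  4q = 1  ⇒  q = 1/4.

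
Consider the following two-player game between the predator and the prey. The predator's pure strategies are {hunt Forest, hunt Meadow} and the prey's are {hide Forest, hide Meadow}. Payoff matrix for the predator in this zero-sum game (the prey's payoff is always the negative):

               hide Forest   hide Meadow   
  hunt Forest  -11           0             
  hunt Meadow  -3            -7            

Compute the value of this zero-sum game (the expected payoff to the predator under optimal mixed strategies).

v = -77/15

The predator's indifference between hunt Forest and hunt Meadow determines the prey's mixing probability q:
  the predator's payoff to hunt Forest: q·(-11) + (1−q)·0 = -11q
  the predator's payoff to hunt Meadow: q·(-3) + (1−q)·(-7) = 4q - 7
  -11q = 4q - 7  ⇒  -15q = -7  ⇒  q = 7/15.
The value is the predator's expected payoff against this mix (using hunt Forest): (7/15)·(-11) + (8/15)·0 = -77/15.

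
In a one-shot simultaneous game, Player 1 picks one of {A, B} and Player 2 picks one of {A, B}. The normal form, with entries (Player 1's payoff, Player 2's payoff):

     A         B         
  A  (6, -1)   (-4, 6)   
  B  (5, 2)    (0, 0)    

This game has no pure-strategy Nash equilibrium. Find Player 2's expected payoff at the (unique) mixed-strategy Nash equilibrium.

Player 2's indifference between A and B determines Player 1's mixing probability p:
  Player 2's payoff to A: p·(-1) + (1−p)·2 = -3p + 2
  Player 2's payoff to B: p·6 + (1−p)·0 = 6p
  -3p + 2 = 6p  ⇒  -9p = -2  ⇒  p = 2/9.
At equilibrium Player 2 is indifferent across columns, so Player 2's payoff equals the payoff from A: (2/9)·(-1) + (7/9)·2 = 4/3.

4/3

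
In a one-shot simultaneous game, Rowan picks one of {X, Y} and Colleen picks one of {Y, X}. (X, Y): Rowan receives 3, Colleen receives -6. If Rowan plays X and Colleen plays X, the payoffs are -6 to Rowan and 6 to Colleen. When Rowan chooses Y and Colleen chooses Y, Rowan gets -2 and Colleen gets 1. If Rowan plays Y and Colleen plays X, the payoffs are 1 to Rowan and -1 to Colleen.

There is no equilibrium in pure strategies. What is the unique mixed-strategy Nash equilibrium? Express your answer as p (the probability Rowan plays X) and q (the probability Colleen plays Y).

In a mixed equilibrium Colleen is indifferent between Y and X; this condition fixes p.
  Colleen's payoff from Y: p·(-6) + (1−p)·1 = -7p + 1
  Colleen's payoff from X: p·6 + (1−p)·(-1) = 7p - 1
  -7p + 1 = 7p - 1  ⇒  -14p = -2  ⇒  p = 1/7.
Rowan's indifference between X and Y determines Colleen's mixing probability q:
  Rowan's payoff to X: q·3 + (1−q)·(-6) = 9q - 6
  Rowan's payoff to Y: q·(-2) + (1−q)·1 = -3q + 1
  9q - 6 = -3q + 1  ⇒  12q = 7  ⇒  q = 7/12.

p = 1/7, q = 7/12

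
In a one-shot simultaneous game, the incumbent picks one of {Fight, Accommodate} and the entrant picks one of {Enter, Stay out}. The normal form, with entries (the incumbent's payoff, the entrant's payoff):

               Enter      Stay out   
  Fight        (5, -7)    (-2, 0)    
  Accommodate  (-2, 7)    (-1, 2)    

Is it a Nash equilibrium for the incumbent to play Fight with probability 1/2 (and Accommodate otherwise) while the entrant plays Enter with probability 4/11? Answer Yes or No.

No

Given the incumbent's mix p = 1/2, the entrant's payoff from Enter is 0 but from Stay out is 1. The entrant strictly prefers Stay out, so the entrant would not mix.
So the proposed profile is not a Nash equilibrium.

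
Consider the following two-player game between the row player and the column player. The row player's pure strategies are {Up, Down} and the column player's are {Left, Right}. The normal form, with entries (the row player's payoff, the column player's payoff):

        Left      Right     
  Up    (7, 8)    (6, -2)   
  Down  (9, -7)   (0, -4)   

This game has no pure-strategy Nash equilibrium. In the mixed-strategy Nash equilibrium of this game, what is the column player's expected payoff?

-46/13

The row player's mix must leave the column player indifferent between Left and Right.
  the column player's expected payoff from Left: p·8 + (1−p)·(-7) = 15p - 7
  the column player's expected payoff from Right: p·(-2) + (1−p)·(-4) = 2p - 4
  15p - 7 = 2p - 4  ⇒  13p = 3  ⇒  p = 3/13.
At equilibrium the column player is indifferent across columns, so the column player's payoff equals the payoff from Left: (3/13)·8 + (10/13)·(-7) = -46/13.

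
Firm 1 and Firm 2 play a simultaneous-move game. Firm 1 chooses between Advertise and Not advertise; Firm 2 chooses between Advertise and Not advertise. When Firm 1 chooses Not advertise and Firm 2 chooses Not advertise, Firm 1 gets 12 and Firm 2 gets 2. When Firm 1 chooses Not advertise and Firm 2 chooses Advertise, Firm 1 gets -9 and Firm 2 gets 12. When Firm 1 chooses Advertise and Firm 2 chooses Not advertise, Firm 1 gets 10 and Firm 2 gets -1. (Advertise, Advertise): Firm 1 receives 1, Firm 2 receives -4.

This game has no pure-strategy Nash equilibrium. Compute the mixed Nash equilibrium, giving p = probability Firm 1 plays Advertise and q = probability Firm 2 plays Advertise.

For Firm 2 to be willing to mix, Firm 2 must be indifferent between Advertise and Not advertise, which pins down Firm 1's mix.
  Firm 2's payoff from Advertise: p·(-4) + (1−p)·12 = -16p + 12
  Firm 2's payoff from Not advertise: p·(-1) + (1−p)·2 = -3p + 2
  -16p + 12 = -3p + 2  ⇒  -13p = -10  ⇒  p = 10/13.
Firm 2's mix must leave Firm 1 indifferent between Advertise and Not advertise.
  Firm 1's expected payoff from Advertise: q·1 + (1−q)·10 = -9q + 10
  Firm 1's expected payoff from Not advertise: q·(-9) + (1−q)·12 = -21q + 12
  -9q + 10 = -21q + 12  ⇒  12q = 2  ⇒  q = 1/6.

p = 10/13, q = 1/6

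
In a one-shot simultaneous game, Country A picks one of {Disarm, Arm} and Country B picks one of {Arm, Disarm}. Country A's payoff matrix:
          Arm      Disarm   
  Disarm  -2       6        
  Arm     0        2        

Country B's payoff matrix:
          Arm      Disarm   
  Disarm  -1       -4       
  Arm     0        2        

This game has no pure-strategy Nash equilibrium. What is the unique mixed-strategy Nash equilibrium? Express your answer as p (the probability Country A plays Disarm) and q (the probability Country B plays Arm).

p = 2/5, q = 2/3

For Country B to be willing to mix, Country B must be indifferent between Arm and Disarm, which pins down Country A's mix.
  Country B's payoff to Arm: p·(-1) + (1−p)·0 = -p
  Country B's payoff to Disarm: p·(-4) + (1−p)·2 = -6p + 2
  -p = -6p + 2  ⇒  5p = 2  ⇒  p = 2/5.
For Country A to be willing to mix, Country A must be indifferent between Disarm and Arm, which pins down Country B's mix.
  Country A's payoff to Disarm: q·(-2) + (1−q)·6 = -8q + 6
  Country A's payoff to Arm: q·0 + (1−q)·2 = -2q + 2
  -8q + 6 = -2q + 2  ⇒  -6q = -4  ⇒  q = 2/3.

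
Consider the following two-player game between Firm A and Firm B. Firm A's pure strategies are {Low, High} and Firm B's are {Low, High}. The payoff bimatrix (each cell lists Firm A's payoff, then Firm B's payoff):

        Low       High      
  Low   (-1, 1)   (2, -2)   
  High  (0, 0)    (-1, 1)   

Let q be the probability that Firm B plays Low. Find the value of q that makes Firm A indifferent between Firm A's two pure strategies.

q = 3/4

In a mixed equilibrium Firm A is indifferent between Low and High; this condition fixes q.
  Firm A's payoff from Low: q·(-1) + (1−q)·2 = -3q + 2
  Firm A's payoff from High: q·0 + (1−q)·(-1) = q - 1
  -3q + 2 = q - 1  ⇒  -4q = -3  ⇒  q = 3/4.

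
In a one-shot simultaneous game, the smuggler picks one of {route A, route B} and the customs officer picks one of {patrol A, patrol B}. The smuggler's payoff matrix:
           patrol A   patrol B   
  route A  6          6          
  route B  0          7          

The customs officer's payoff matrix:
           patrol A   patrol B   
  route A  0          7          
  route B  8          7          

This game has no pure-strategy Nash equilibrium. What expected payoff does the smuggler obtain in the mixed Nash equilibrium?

6

For the smuggler to be willing to mix, the smuggler must be indifferent between route A and route B, which pins down the customs officer's mix.
  the smuggler's payoff to route A: q·6 + (1−q)·6 = 6
  the smuggler's payoff to route B: q·0 + (1−q)·7 = -7q + 7
  6 = -7q + 7  ⇒  7q = 1  ⇒  q = 1/7.
At equilibrium the smuggler is indifferent across rows, so the smuggler's payoff equals the payoff from route A: (1/7)·6 + (6/7)·6 = 6.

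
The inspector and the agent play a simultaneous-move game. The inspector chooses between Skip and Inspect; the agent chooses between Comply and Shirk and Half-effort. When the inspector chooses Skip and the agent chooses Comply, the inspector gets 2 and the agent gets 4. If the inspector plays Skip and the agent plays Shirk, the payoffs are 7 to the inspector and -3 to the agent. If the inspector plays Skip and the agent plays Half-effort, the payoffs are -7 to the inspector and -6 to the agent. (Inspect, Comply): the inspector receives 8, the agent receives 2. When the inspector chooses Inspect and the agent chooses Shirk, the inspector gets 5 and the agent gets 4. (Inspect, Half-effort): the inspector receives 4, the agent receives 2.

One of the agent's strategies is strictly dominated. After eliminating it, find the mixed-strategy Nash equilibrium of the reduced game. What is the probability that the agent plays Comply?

The agent's strategy Half-effort is strictly dominated by Shirk: -3 > -6 and 4 > 2. Eliminate Half-effort.
In a mixed equilibrium the inspector is indifferent between Skip and Inspect; this condition fixes q.
  the inspector's payoff from Skip: q·2 + (1−q)·7 = -5q + 7
  the inspector's payoff from Inspect: q·8 + (1−q)·5 = 3q + 5
  -5q + 7 = 3q + 5  ⇒  -8q = -2  ⇒  q = 1/4.

q = 1/4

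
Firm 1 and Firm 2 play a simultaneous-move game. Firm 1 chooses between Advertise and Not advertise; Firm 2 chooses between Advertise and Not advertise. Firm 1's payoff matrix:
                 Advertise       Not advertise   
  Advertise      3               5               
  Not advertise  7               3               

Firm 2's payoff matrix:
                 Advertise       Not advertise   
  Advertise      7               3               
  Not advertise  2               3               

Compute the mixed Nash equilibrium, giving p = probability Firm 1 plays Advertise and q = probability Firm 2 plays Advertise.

In a mixed equilibrium Firm 2 is indifferent between Advertise and Not advertise; this condition fixes p.
  Firm 2's expected payoff from Advertise: p·7 + (1−p)·2 = 5p + 2
  Firm 2's expected payoff from Not advertise: p·3 + (1−p)·3 = 3
  5p + 2 = 3  ⇒  5p = 1  ⇒  p = 1/5.
Set Firm 1's expected payoff from Advertise equal to that from Not advertise:
  Firm 1's expected payoff from Advertise: q·3 + (1−q)·5 = -2q + 5
  Firm 1's expected payoff from Not advertise: q·7 + (1−q)·3 = 4q + 3
  -2q + 5 = 4q + 3  ⇒  -6q = -2  ⇒  q = 1/3.

p = 1/5, q = 1/3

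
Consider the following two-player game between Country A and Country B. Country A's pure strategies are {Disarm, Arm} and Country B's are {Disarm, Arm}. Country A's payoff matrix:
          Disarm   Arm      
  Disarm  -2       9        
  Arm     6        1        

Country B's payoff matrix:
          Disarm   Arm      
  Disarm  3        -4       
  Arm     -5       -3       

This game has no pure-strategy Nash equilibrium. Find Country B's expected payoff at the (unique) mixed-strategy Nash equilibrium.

In a mixed equilibrium Country B is indifferent between Disarm and Arm; this condition fixes p.
  Country B's expected payoff from Disarm: p·3 + (1−p)·(-5) = 8p - 5
  Country B's expected payoff from Arm: p·(-4) + (1−p)·(-3) = -p - 3
  8p - 5 = -p - 3  ⇒  9p = 2  ⇒  p = 2/9.
At equilibrium Country B is indifferent across columns, so Country B's payoff equals the payoff from Disarm: (2/9)·3 + (7/9)·(-5) = -29/9.

-29/9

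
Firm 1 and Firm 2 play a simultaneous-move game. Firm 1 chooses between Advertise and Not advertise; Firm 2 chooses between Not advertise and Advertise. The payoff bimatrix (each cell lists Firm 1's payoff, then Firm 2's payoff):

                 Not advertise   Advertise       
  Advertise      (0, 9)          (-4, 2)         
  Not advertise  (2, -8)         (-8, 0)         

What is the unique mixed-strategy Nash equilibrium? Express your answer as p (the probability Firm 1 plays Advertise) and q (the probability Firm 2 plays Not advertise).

Set Firm 2's expected payoff from Not advertise equal to that from Advertise:
  Firm 2's expected payoff from Not advertise: p·9 + (1−p)·(-8) = 17p - 8
  Firm 2's expected payoff from Advertise: p·2 + (1−p)·0 = 2p
  17p - 8 = 2p  ⇒  15p = 8  ⇒  p = 8/15.
In a mixed equilibrium Firm 1 is indifferent between Advertise and Not advertise; this condition fixes q.
  Firm 1's payoff from Advertise: q·0 + (1−q)·(-4) = 4q - 4
  Firm 1's payoff from Not advertise: q·2 + (1−q)·(-8) = 10q - 8
  4q - 4 = 10q - 8  ⇒  -6q = -4  ⇒  q = 2/3.

p = 8/15, q = 2/3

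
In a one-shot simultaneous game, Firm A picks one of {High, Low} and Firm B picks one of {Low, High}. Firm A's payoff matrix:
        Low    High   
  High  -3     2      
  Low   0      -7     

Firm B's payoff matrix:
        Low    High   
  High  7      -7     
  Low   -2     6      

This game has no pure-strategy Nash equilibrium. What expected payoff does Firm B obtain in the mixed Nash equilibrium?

14/11

In a mixed equilibrium Firm B is indifferent between Low and High; this condition fixes p.
  Firm B's expected payoff from Low: p·7 + (1−p)·(-2) = 9p - 2
  Firm B's expected payoff from High: p·(-7) + (1−p)·6 = -13p + 6
  9p - 2 = -13p + 6  ⇒  22p = 8  ⇒  p = 4/11.
At equilibrium Firm B is indifferent across columns, so Firm B's payoff equals the payoff from Low: (4/11)·7 + (7/11)·(-2) = 14/11.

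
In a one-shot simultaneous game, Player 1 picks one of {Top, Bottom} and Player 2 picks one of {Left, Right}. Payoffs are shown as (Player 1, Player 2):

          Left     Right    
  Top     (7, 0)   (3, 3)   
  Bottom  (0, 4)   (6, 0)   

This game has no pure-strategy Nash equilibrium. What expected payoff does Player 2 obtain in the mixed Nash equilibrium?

12/7

Player 2's indifference between Left and Right determines Player 1's mixing probability p:
  Player 2's expected payoff from Left: p·0 + (1−p)·4 = -4p + 4
  Player 2's expected payoff from Right: p·3 + (1−p)·0 = 3p
  -4p + 4 = 3p  ⇒  -7p = -4  ⇒  p = 4/7.
At equilibrium Player 2 is indifferent across columns, so Player 2's payoff equals the payoff from Left: (4/7)·0 + (3/7)·4 = 12/7.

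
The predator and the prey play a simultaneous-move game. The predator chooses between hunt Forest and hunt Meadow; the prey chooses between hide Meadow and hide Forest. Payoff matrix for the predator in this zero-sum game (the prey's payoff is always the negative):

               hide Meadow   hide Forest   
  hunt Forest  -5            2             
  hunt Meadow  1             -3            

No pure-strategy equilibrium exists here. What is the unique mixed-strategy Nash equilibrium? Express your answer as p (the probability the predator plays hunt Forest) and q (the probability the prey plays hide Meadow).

p = 4/11, q = 5/11

For the prey to be willing to mix, the prey must be indifferent between hide Meadow and hide Forest, which pins down the predator's mix.
  the prey's payoff to hide Meadow: p·5 + (1−p)·(-1) = 6p - 1
  the prey's payoff to hide Forest: p·(-2) + (1−p)·3 = -5p + 3
  6p - 1 = -5p + 3  ⇒  11p = 4  ⇒  p = 4/11.
The predator's indifference between hunt Forest and hunt Meadow determines the prey's mixing probability q:
  the predator's payoff from hunt Forest: q·(-5) + (1−q)·2 = -7q + 2
  the predator's payoff from hunt Meadow: q·1 + (1−q)·(-3) = 4q - 3
  -7q + 2 = 4q - 3  ⇒  -11q = -5  ⇒  q = 5/11.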